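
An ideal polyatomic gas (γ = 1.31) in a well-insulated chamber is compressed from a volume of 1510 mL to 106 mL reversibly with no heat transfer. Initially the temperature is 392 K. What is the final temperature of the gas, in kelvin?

T₂ ≈ 893 K

Adiabatic: T₁V₁^(γ−1) = T₂V₂^(γ−1) ⇒ T₂ = T₁ (V₁/V₂)^(γ−1).
T₂ = 392 × (1510/106)^(0.31) = 893.1 K.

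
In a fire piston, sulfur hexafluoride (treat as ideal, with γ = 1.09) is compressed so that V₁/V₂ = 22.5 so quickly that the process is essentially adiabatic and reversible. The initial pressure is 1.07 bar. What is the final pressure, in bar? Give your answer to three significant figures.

P₂ ≈ 31.9 bar

Since PV^γ is constant along a reversible adiabat, P₂ = P₁ (V₁/V₂)^γ.
P₂ = 1.07 × 22.5^(1.09) = 31.86 bar.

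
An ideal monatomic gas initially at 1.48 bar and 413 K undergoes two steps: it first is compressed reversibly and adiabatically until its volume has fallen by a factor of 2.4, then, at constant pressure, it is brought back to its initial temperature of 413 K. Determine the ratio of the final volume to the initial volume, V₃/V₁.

For a monatomic ideal gas γ = 5/3.
Adiabatic step: V₂/V₁ = 0.4167; T₂ = T₁·2.4^(2/3) = 740.3 K.
Isobaric step: V₃/V₂ = T₃/T₂ = 413/740.3.
V₃/V₁ = (V₂/V₁)(V₃/V₂) = 0.4167 × (413/740.3) = 0.2324.

V₃/V₁ ≈ 0.232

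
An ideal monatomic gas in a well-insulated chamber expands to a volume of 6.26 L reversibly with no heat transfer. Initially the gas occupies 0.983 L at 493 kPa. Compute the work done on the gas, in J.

W ≈ -515 J

γ = 5/3 for a monatomic ideal gas.
P₂ = P₁(V₁/V₂)^γ = 493×(0.983/6.26)^(5/3) = 22.53 kPa.
For a reversible adiabat, W_by_gas = (P₁V₁ − P₂V₂)/(γ−1).
W_by = (493000×0.000983 − 22530×0.00626) / (2/3) = 515.3 J.
W_on_gas = −W_by = -515.3 J.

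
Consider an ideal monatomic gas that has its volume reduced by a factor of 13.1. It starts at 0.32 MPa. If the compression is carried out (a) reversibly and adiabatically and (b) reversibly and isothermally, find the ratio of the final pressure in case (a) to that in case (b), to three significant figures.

For a monatomic ideal gas γ = 5/3.
Isothermal: P_b = P₁(V₁/V₂) = 0.32×13.1.
Adiabatic: P_a = P₁(V₁/V₂)^γ = 0.32×13.1^(5/3).
P_a/P_b = (V₁/V₂)^(γ−1) = 13.1^(2/3) = 5.557.

P_adiabatic / P_isothermal ≈ 5.56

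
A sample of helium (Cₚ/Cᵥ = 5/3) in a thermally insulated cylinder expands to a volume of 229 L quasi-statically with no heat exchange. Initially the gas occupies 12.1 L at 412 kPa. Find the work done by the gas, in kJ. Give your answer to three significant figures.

W ≈ 6.42 kJ

P₂ = P₁(V₁/V₂)^γ = 412×(12.1/229)^(5/3) = 3.065 kPa.
For a reversible adiabat, W_by_gas = (P₁V₁ − P₂V₂)/(γ−1).
W_by = (412000×0.0121 − 3065×0.229) / (2/3) = 6425 J.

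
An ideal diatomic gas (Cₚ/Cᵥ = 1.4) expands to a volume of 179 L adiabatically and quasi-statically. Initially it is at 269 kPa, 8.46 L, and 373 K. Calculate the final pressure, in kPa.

P₂ ≈ 3.75 kPa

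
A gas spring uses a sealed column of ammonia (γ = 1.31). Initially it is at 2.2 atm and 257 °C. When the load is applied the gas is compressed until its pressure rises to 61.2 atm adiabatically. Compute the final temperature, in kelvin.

T₂ ≈ 1160 K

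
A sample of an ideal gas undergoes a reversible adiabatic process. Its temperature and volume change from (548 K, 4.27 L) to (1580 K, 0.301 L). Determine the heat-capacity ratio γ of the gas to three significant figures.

TV^(γ−1) = const ⇒ γ − 1 = ln(T₂/T₁) / ln(V₁/V₂).
γ = 1 + ln(1580/548) / ln(4.27/0.301) = 1.399.

γ ≈ 1.40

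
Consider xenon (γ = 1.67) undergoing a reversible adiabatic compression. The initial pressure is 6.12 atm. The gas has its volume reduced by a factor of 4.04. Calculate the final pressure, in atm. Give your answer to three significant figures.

P₂ ≈ 63.0 atm

Adiabatic: P₁V₁^γ = P₂V₂^γ ⇒ P₂ = P₁ (V₁/V₂)^γ.
P₂ = 6.12 × 4.04^(1.67) = 63.01 atm.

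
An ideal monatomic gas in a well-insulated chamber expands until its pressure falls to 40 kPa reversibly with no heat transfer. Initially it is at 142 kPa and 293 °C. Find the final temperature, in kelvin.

Adiabatic: T₂/T₁ = (P₂/P₁)^((γ−1)/γ).
For a monatomic ideal gas γ = 5/3, so (γ−1)/γ = 2/5.
T₁ = 293 °C = 566.1 K.
T₂ = 566.1 × (40/142)^(2/5) = 341.1 K.

T₂ ≈ 341 K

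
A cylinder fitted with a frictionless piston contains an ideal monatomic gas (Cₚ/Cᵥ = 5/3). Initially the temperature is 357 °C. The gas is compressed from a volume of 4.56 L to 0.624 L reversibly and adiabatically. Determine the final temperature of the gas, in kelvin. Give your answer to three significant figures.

T₂ ≈ 2370 K

Adiabatic: T₁V₁^(γ−1) = T₂V₂^(γ−1) ⇒ T₂ = T₁ (V₁/V₂)^(γ−1).
T₁ = 357 °C = 630.1 K.
T₂ = 630.1 × (4.56/0.624)^(2/3) = 2373 K.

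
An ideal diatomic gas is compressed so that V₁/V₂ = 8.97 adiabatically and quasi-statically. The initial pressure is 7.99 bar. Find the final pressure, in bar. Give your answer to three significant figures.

P₂ ≈ 172 bar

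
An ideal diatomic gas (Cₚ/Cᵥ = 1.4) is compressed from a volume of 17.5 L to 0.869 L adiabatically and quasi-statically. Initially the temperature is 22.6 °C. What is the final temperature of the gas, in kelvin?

T₂ ≈ 983 K

Adiabatic: T₁V₁^(γ−1) = T₂V₂^(γ−1) ⇒ T₂ = T₁ (V₁/V₂)^(γ−1).
T₁ = 22.6 °C = 295.8 K.
T₂ = 295.8 × (17.5/0.869)^(0.4) = 983 K.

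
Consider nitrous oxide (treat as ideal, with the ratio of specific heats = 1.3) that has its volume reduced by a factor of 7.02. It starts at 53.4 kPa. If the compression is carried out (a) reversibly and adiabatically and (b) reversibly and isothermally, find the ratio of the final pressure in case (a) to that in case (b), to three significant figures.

P_adiabatic / P_isothermal ≈ 1.79

Isothermal: P_b = P₁(V₁/V₂) = 53.4×7.02.
Adiabatic: P_a = P₁(V₁/V₂)^γ = 53.4×7.02^(1.3).
P_a/P_b = (V₁/V₂)^(γ−1) = 7.02^(0.3) = 1.794.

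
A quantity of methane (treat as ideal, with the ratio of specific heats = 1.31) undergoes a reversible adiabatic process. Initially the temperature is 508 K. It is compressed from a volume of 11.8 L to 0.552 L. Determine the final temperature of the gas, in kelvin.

T₂ ≈ 1310 K

Adiabatic: T₁V₁^(γ−1) = T₂V₂^(γ−1) ⇒ T₂ = T₁ (V₁/V₂)^(γ−1).
T₂ = 508 × (11.8/0.552)^(0.31) = 1313 K.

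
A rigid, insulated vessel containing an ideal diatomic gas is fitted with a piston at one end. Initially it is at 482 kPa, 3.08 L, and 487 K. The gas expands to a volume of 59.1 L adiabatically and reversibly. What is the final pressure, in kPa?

Since PV^γ is constant along a reversible adiabat, P₂ = P₁ (V₁/V₂)^γ.
γ = 7/5 for a diatomic ideal gas.
P₂ = 482 × (3.08/59.1)^(7/5) = 7.705 kPa.

P₂ ≈ 7.71 kPa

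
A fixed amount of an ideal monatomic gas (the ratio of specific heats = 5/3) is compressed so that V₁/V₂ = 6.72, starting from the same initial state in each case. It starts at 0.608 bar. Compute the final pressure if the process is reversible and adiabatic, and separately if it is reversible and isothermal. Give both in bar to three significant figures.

adiabatic: 14.5 bar; isothermal: 4.09 bar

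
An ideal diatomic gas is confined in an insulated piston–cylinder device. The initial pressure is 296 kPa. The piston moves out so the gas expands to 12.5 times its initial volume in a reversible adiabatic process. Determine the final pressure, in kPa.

P₂ ≈ 8.62 kPa

Adiabatic: P₁V₁^γ = P₂V₂^γ ⇒ P₂ = P₁ (V₁/V₂)^γ.
For a diatomic ideal gas γ = 7/5.
P₂ = 296 × (1/12.5)^(7/5) = 8.622 kPa.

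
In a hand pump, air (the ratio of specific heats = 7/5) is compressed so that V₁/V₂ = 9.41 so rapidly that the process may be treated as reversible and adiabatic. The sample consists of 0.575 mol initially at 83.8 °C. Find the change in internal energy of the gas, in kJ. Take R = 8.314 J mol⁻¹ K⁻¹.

ΔU ≈ 6.19 kJ

For a reversible adiabat TV^(γ−1) is constant, so T₂ = T₁ (V₁/V₂)^(γ−1).
T₁ = 83.8 °C = 356.9 K.
T₂ = 356.9 × 9.41^(2/5) = 875.1 K.
Q = 0, so ΔU = W_on_gas = nCᵥΔT with Cᵥ = R/(γ−1) = 20.79 J/(mol·K).
ΔU = 0.575 × 20.79 × (875.1 − 356.9) = 6192 J.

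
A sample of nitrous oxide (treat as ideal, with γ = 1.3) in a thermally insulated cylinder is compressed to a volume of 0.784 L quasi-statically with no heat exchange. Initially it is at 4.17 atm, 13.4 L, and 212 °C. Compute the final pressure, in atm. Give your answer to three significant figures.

P₂ ≈ 167 atm

Adiabatic: P₁V₁^γ = P₂V₂^γ ⇒ P₂ = P₁ (V₁/V₂)^γ.
P₂ = 4.17 × (13.4/0.784)^(1.3) = 167 atm.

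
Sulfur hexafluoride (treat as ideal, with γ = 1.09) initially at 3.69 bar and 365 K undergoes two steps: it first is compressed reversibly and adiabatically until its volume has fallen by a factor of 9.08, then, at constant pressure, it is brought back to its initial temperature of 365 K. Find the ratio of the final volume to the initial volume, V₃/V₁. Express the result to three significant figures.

V₃/V₁ ≈ 0.0903

Adiabatic step: V₂/V₁ = 0.1101; T₂ = T₁·9.08^(0.09) = 445.2 K.
Isobaric step: V₃/V₂ = T₃/T₂ = 365/445.2.
V₃/V₁ = (V₂/V₁)(V₃/V₂) = 0.1101 × (365/445.2) = 0.0903.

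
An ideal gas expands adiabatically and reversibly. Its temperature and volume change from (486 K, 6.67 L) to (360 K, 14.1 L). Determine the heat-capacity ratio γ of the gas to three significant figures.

γ ≈ 1.40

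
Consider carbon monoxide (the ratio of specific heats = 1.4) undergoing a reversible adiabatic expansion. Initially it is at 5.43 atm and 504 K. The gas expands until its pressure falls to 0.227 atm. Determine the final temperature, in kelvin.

Along an adiabat T P^((1−γ)/γ) is constant, so T₂ = T₁ (P₂/P₁)^((γ−1)/γ).
T₂ = 504 × (0.227/5.43)^(0.286) = 203.5 K.

T₂ ≈ 203 K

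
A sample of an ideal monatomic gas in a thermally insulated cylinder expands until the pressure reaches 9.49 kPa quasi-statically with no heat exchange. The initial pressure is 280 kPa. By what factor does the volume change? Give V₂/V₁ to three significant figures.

From PV^γ = const, V₂/V₁ = (P₁/P₂)^(1/γ).
For a monatomic ideal gas γ = 5/3.
V₂/V₁ = (280/9.49)^(3/5) = 7.62.

V₂/V₁ ≈ 7.62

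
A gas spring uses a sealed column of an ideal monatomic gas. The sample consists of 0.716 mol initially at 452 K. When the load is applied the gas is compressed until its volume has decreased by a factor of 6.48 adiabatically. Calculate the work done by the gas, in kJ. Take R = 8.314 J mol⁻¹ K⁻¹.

W ≈ -9.99 kJ

For a reversible adiabat TV^(γ−1) is constant, so T₂ = T₁ (V₁/V₂)^(γ−1).
γ = 5/3 for a monatomic ideal gas, so γ−1 = 2/3.
T₂ = 452 × 6.48^(2/3) = 1571 K.
Q = 0, so ΔU = W_on_gas = nCᵥΔT with Cᵥ = R/(γ−1) = 12.47 J/(mol·K).
ΔU = 0.716 × 12.47 × (1571 − 452) = 9992 J.
Work done by the gas = −ΔU = -9992 J.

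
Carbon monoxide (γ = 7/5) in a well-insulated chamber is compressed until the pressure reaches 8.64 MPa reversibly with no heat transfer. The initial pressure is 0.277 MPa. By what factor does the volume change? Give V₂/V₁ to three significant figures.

V₂/V₁ ≈ 0.0857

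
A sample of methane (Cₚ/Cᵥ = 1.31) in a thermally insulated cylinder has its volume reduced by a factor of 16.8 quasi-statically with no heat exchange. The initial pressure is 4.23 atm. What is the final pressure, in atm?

P₂ ≈ 170 atm

Since PV^γ is constant along a reversible adiabat, P₂ = P₁ (V₁/V₂)^γ.
P₂ = 4.23 × 16.8^(1.31) = 170.4 atm.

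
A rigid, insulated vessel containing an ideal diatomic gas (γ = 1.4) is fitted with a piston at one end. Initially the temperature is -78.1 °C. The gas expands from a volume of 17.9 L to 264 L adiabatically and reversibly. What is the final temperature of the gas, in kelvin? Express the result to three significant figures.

Adiabatic: T₁V₁^(γ−1) = T₂V₂^(γ−1) ⇒ T₂ = T₁ (V₁/V₂)^(γ−1).
T₁ = -78.1 °C = 195 K.
T₂ = 195 × (17.9/264)^(0.4) = 66.47 K.

T₂ ≈ 66.5 K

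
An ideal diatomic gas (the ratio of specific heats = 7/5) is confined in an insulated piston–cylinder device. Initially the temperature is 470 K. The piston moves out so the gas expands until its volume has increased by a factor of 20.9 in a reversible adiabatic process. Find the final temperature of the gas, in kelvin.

T₂ ≈ 139 K

For a reversible adiabat TV^(γ−1) is constant, so T₂ = T₁ (V₁/V₂)^(γ−1).
T₂ = 470 × (1/20.9)^(2/5) = 139.3 K.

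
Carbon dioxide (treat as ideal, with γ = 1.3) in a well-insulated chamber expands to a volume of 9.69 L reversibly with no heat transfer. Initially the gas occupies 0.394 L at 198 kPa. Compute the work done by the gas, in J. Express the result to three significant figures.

W ≈ 161 J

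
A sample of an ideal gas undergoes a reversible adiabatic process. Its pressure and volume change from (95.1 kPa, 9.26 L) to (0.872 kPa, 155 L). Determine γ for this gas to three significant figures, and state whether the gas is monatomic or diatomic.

PV^γ = const ⇒ γ = ln(P₂/P₁) / ln(V₁/V₂).
γ = ln(0.872/95.1) / ln(9.26/155) = 1.665.
γ ≈ 1.67 is close to 5/3, so the gas is monatomic.

γ ≈ 1.67; monatomic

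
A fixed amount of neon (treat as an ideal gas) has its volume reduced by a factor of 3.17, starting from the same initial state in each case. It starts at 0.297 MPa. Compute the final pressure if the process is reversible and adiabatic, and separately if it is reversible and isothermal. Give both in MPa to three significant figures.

adiabatic: 2.03 MPa; isothermal: 0.941 MPa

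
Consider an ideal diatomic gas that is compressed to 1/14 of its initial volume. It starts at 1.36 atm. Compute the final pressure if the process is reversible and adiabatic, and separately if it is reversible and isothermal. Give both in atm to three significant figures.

For a diatomic ideal gas γ = 7/5.
Isothermal: P₂ = P₁(V₁/V₂) = 1.36×14 = 19.04 atm.
Adiabatic: P₂ = P₁(V₁/V₂)^γ = 1.36×14^(7/5) = 54.72 atm.

adiabatic: 54.7 atm; isothermal: 19.0 atm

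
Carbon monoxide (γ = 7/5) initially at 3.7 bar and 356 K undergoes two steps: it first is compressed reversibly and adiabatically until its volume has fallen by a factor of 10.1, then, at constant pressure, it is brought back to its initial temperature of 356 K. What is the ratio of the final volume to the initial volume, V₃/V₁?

Adiabatic step: V₂/V₁ = 0.09901; T₂ = T₁·10.1^(2/5) = 897.8 K.
Isobaric step: V₃/V₂ = T₃/T₂ = 356/897.8.
V₃/V₁ = (V₂/V₁)(V₃/V₂) = 0.09901 × (356/897.8) = 0.03926.

V₃/V₁ ≈ 0.0393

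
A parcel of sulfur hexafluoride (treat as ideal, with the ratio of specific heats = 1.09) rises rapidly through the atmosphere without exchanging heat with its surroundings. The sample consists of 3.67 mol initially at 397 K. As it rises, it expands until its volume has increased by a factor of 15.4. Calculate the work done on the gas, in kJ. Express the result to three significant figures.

W ≈ -29.4 kJ

Adiabatic: T₁V₁^(γ−1) = T₂V₂^(γ−1) ⇒ T₂ = T₁ (V₁/V₂)^(γ−1).
T₂ = 397 × (1/15.4)^(0.09) = 310.4 K.
Q = 0, so ΔU = W_on_gas = nCᵥΔT with Cᵥ = R/(γ−1) = 92.38 J/(mol·K).
ΔU = 3.67 × 92.38 × (310.4 − 397) = -29360 J.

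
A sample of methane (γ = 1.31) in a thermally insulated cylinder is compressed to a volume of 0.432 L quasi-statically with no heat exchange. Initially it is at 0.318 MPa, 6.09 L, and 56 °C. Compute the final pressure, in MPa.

P₂ ≈ 10.2 MPa

Since PV^γ is constant along a reversible adiabat, P₂ = P₁ (V₁/V₂)^γ.
P₂ = 0.318 × (6.09/0.432)^(1.31) = 10.18 MPa.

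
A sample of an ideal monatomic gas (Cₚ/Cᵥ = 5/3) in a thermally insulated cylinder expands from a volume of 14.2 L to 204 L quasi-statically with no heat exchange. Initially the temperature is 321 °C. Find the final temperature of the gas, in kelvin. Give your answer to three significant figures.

T₂ ≈ 101 K

Adiabatic: T₁V₁^(γ−1) = T₂V₂^(γ−1) ⇒ T₂ = T₁ (V₁/V₂)^(γ−1).
T₁ = 321 °C = 594.1 K.
T₂ = 594.1 × (14.2/204)^(2/3) = 100.5 K.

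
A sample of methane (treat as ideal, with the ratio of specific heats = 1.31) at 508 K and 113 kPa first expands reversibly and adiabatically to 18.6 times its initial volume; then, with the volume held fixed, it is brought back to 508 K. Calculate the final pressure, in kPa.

P₃ ≈ 6.08 kPa

Adiabatic step (PV^γ = const): P₂ = 113×(1/18.6)^(1.31) = 2.455 kPa; T₂ = 508×(1/18.6)^(0.31) = 205.3 K.
Isochoric: P₃ = P₂(T₃/T₂) = 2.455 × (508/205.3) = 6.075 kPa.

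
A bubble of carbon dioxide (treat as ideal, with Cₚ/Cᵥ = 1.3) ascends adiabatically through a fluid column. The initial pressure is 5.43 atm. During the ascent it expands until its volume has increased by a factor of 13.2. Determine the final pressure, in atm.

Adiabatic: P₁V₁^γ = P₂V₂^γ ⇒ P₂ = P₁ (V₁/V₂)^γ.
P₂ = 5.43 × (1/13.2)^(1.3) = 0.1897 atm.

P₂ ≈ 0.190 atm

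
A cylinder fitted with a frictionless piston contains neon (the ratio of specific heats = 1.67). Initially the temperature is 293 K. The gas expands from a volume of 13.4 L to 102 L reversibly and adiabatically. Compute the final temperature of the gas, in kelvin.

Adiabatic: T₁V₁^(γ−1) = T₂V₂^(γ−1) ⇒ T₂ = T₁ (V₁/V₂)^(γ−1).
T₂ = 293 × (13.4/102)^(0.67) = 75.21 K.

T₂ ≈ 75.2 K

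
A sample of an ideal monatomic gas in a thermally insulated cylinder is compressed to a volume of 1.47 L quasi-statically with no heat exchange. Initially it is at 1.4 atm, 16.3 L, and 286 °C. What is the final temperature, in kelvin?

For a reversible adiabat TV^(γ−1) is constant, so T₂ = T₁ (V₁/V₂)^(γ−1).
γ = 5/3 for a monatomic ideal gas.
T₁ = 286 °C = 559.1 K.
T₂ = 559.1 × (16.3/1.47)^(2/3) = 2780 K.

T₂ ≈ 2780 K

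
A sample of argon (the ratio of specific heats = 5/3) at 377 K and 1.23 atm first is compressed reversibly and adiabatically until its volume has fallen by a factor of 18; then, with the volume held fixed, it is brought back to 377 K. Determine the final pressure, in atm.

P₃ ≈ 22.1 atm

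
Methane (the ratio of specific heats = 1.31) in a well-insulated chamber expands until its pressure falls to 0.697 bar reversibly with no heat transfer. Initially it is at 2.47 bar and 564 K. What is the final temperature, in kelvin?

T₂ ≈ 418 K

Adiabatic: T₂/T₁ = (P₂/P₁)^((γ−1)/γ).
T₂ = 564 × (0.697/2.47)^(0.237) = 418.1 K.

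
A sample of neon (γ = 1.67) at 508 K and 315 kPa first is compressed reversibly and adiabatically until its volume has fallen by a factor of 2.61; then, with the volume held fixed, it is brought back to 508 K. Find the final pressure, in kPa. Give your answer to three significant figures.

P₃ ≈ 822 kPa

Adiabatic step (PV^γ = const): P₂ = 315×2.61^(1.67) = 1564 kPa; T₂ = 508×2.61^(0.67) = 966.1 K.
Isochoric: P₃ = P₂(T₃/T₂) = 1564 × (508/966.1) = 822.1 kPa.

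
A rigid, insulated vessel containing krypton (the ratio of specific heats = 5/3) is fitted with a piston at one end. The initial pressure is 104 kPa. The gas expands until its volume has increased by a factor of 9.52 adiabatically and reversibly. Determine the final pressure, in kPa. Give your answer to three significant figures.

P₂ ≈ 2.43 kPa

Adiabatic: P₁V₁^γ = P₂V₂^γ ⇒ P₂ = P₁ (V₁/V₂)^γ.
P₂ = 104 × (1/9.52)^(5/3) = 2.432 kPa.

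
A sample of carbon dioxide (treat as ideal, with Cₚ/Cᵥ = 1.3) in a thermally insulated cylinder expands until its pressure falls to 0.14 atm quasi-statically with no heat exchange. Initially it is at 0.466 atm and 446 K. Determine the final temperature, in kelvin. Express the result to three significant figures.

T₂ ≈ 338 K

Adiabatic: T₂/T₁ = (P₂/P₁)^((γ−1)/γ).
T₂ = 446 × (0.14/0.466)^(0.231) = 337.9 K.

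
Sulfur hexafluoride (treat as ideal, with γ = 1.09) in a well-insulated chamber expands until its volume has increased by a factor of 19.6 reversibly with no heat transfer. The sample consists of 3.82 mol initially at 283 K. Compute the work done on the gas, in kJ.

Adiabatic: T₁V₁^(γ−1) = T₂V₂^(γ−1) ⇒ T₂ = T₁ (V₁/V₂)^(γ−1).
T₂ = 283 × (1/19.6)^(0.09) = 216.5 K.
Q = 0, so ΔU = W_on_gas = nCᵥΔT with Cᵥ = R/(γ−1) = 92.38 J/(mol·K).
ΔU = 3.82 × 92.38 × (216.5 − 283) = -23460 J.

W ≈ -23.5 kJ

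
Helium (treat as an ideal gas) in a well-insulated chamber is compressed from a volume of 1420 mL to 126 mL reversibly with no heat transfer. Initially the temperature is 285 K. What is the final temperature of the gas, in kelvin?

T₂ ≈ 1430 K

Adiabatic: T₁V₁^(γ−1) = T₂V₂^(γ−1) ⇒ T₂ = T₁ (V₁/V₂)^(γ−1).
For a monatomic ideal gas γ = 5/3, so γ−1 = 2/3.
T₂ = 285 × (1420/126)^(2/3) = 1433 K.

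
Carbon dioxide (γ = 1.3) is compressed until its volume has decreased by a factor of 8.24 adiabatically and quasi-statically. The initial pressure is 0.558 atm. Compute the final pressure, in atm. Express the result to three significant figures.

P₂ ≈ 8.66 atm

Since PV^γ is constant along a reversible adiabat, P₂ = P₁ (V₁/V₂)^γ.
P₂ = 0.558 × 8.24^(1.3) = 8.656 atm.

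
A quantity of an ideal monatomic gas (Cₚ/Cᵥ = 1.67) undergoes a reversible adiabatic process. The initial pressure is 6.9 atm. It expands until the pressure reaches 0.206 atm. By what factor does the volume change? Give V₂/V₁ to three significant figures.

V₂/V₁ ≈ 8.19

From PV^γ = const, V₂/V₁ = (P₁/P₂)^(1/γ).
V₂/V₁ = (6.9/0.206)^(0.599) = 8.188.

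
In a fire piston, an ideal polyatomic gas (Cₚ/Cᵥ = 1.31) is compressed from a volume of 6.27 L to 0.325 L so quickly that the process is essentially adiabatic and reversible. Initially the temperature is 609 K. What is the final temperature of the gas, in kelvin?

Adiabatic: T₁V₁^(γ−1) = T₂V₂^(γ−1) ⇒ T₂ = T₁ (V₁/V₂)^(γ−1).
T₂ = 609 × (6.27/0.325)^(0.31) = 1524 K.

T₂ ≈ 1520 K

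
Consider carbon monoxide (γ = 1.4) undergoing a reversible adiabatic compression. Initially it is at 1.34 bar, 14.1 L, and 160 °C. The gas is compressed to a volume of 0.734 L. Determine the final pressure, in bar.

Adiabatic: P₁V₁^γ = P₂V₂^γ ⇒ P₂ = P₁ (V₁/V₂)^γ.
P₂ = 1.34 × (14.1/0.734)^(1.4) = 83.95 bar.

P₂ ≈ 84.0 bar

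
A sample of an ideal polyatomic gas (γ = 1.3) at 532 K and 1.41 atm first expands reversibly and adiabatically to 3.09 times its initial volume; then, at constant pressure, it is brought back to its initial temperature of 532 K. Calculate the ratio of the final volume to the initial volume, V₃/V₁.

Adiabatic step: V₂/V₁ = 3.09; T₂ = T₁·(1/3.09)^(0.3) = 379.2 K.
Isobaric step: V₃/V₂ = T₃/T₂ = 532/379.2.
V₃/V₁ = (V₂/V₁)(V₃/V₂) = 3.09 × (532/379.2) = 4.335.

V₃/V₁ ≈ 4.33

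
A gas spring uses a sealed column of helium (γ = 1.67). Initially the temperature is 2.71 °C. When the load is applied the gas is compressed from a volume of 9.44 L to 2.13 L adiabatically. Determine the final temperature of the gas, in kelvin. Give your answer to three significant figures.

T₂ ≈ 748 K

For a reversible adiabat TV^(γ−1) is constant, so T₂ = T₁ (V₁/V₂)^(γ−1).
T₁ = 2.71 °C = 275.9 K.
T₂ = 275.9 × (9.44/2.13)^(0.67) = 748 K.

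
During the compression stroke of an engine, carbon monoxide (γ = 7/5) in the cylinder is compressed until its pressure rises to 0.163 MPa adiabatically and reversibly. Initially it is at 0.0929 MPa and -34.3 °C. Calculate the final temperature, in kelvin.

Adiabatic: T₂/T₁ = (P₂/P₁)^((γ−1)/γ).
T₁ = -34.3 °C = 238.8 K.
T₂ = 238.8 × (0.163/0.0929)^(2/7) = 280.5 K.

T₂ ≈ 280 K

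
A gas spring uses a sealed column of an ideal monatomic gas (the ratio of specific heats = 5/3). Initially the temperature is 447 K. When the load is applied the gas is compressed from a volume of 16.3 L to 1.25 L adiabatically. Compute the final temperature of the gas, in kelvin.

T₂ ≈ 2480 K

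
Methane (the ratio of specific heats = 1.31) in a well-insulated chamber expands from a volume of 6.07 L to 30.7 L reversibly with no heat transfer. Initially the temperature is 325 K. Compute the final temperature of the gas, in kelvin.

For a reversible adiabat TV^(γ−1) is constant, so T₂ = T₁ (V₁/V₂)^(γ−1).
T₂ = 325 × (6.07/30.7)^(0.31) = 196.6 K.

T₂ ≈ 197 K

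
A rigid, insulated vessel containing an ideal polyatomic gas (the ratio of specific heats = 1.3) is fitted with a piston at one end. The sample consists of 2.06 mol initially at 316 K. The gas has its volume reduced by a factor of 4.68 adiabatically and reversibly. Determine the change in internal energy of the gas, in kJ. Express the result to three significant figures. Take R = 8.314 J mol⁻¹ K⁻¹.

For a reversible adiabat TV^(γ−1) is constant, so T₂ = T₁ (V₁/V₂)^(γ−1).
T₂ = 316 × 4.68^(0.3) = 502.1 K.
Q = 0, so ΔU = W_on_gas = nCᵥΔT with Cᵥ = R/(γ−1) = 27.71 J/(mol·K).
ΔU = 2.06 × 27.71 × (502.1 − 316) = 10620 J.

ΔU ≈ 10.6 kJ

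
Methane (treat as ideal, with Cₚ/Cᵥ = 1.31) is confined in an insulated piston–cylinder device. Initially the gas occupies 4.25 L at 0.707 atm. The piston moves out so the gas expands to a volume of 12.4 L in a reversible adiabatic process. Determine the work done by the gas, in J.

W ≈ 277 J

P₂ = P₁(V₁/V₂)^γ = 0.707×(4.25/12.4)^(1.31) = 0.1739 atm.
For a reversible adiabat, W_by_gas = (P₁V₁ − P₂V₂)/(γ−1).
W_by = (71640×0.00425 − 17620×0.0124) / (0.31) = 277.4 J.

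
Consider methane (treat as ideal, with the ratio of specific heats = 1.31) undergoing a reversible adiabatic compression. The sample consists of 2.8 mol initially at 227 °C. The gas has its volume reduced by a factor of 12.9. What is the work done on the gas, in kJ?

Adiabatic: T₁V₁^(γ−1) = T₂V₂^(γ−1) ⇒ T₂ = T₁ (V₁/V₂)^(γ−1).
T₁ = 227 °C = 500.1 K.
T₂ = 500.1 × 12.9^(0.31) = 1105 K.
Q = 0, so ΔU = W_on_gas = nCᵥΔT with Cᵥ = R/(γ−1) = 26.82 J/(mol·K).
ΔU = 2.8 × 26.82 × (1105 − 500.1) = 45420 J.

W ≈ 45.4 kJ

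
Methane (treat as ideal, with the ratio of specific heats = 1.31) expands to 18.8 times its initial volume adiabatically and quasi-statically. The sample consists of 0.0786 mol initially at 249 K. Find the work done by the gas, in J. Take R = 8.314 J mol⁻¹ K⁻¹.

W ≈ 314 J

Adiabatic: T₁V₁^(γ−1) = T₂V₂^(γ−1) ⇒ T₂ = T₁ (V₁/V₂)^(γ−1).
T₂ = 249 × (1/18.8)^(0.31) = 100.3 K.
Q = 0, so ΔU = W_on_gas = nCᵥΔT with Cᵥ = R/(γ−1) = 26.82 J/(mol·K).
ΔU = 0.0786 × 26.82 × (100.3 − 249) = -313.5 J.
Work done by the gas = −ΔU = 313.5 J.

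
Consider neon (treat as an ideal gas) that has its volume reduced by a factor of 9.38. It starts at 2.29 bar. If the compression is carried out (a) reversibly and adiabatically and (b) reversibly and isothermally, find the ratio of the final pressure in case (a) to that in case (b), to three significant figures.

For a monatomic ideal gas γ = 5/3.
Isothermal: P_b = P₁(V₁/V₂) = 2.29×9.38.
Adiabatic: P_a = P₁(V₁/V₂)^γ = 2.29×9.38^(5/3).
P_a/P_b = (V₁/V₂)^(γ−1) = 9.38^(2/3) = 4.448.

P_adiabatic / P_isothermal ≈ 4.45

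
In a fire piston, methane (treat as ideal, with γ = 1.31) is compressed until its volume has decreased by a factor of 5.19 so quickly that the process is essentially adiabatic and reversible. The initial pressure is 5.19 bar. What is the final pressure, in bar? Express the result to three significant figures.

P₂ ≈ 44.9 bar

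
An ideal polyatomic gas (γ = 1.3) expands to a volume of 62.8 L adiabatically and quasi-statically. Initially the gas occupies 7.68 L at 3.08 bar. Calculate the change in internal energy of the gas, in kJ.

P₂ = P₁(V₁/V₂)^γ = 3.08×(7.68/62.8)^(1.3) = 0.2005 bar.
For a reversible adiabat, W_by_gas = (P₁V₁ − P₂V₂)/(γ−1).
W_by = (308000×0.00768 − 20050×0.0628) / (0.3) = 3687 J.
Q = 0 ⇒ ΔU = −W_by = -3687 J.

ΔU ≈ -3.69 kJ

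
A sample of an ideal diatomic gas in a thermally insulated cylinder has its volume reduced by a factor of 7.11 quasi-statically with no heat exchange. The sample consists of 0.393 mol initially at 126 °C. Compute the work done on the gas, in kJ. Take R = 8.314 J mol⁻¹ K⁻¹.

W ≈ 3.88 kJ

Adiabatic: T₁V₁^(γ−1) = T₂V₂^(γ−1) ⇒ T₂ = T₁ (V₁/V₂)^(γ−1).
γ = 7/5 for a diatomic ideal gas, so γ−1 = 2/5.
T₁ = 126 °C = 399.1 K.
T₂ = 399.1 × 7.11^(2/5) = 874.8 K.
Q = 0, so ΔU = W_on_gas = nCᵥΔT with Cᵥ = R/(γ−1) = 20.79 J/(mol·K).
ΔU = 0.393 × 20.79 × (874.8 − 399.1) = 3885 J.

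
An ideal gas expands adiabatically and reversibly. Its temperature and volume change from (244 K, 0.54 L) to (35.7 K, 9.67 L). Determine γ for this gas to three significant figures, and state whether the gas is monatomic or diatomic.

γ ≈ 1.67; monatomic

TV^(γ−1) = const ⇒ γ − 1 = ln(T₂/T₁) / ln(V₁/V₂).
γ = 1 + ln(35.7/244) / ln(0.54/9.67) = 1.666.
γ ≈ 1.67 is close to 5/3, so the gas is monatomic.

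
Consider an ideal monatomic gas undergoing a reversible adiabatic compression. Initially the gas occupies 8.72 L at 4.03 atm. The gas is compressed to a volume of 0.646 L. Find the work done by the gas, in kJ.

W ≈ -24.9 kJ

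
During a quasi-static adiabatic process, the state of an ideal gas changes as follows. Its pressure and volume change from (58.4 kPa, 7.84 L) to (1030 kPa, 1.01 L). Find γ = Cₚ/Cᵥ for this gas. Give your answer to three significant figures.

PV^γ = const ⇒ γ = ln(P₂/P₁) / ln(V₁/V₂).
γ = ln(1030/58.4) / ln(7.84/1.01) = 1.4.

γ ≈ 1.40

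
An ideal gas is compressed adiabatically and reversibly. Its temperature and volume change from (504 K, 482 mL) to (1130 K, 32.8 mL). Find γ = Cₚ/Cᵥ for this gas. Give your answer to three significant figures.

γ ≈ 1.30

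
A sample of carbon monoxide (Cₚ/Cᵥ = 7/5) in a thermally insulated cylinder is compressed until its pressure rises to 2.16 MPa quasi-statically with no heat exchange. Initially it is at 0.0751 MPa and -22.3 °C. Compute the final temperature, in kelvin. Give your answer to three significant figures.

T₂ ≈ 655 K

Adiabatic: T₂/T₁ = (P₂/P₁)^((γ−1)/γ).
T₁ = -22.3 °C = 250.8 K.
T₂ = 250.8 × (2.16/0.0751)^(2/7) = 655 K.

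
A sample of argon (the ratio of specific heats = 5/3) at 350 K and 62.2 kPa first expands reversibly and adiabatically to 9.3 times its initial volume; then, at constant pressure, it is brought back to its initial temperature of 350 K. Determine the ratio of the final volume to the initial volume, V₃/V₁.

V₃/V₁ ≈ 41.1

Adiabatic step: V₂/V₁ = 9.3; T₂ = T₁·(1/9.3)^(2/3) = 79.14 K.
Isobaric step: V₃/V₂ = T₃/T₂ = 350/79.14.
V₃/V₁ = (V₂/V₁)(V₃/V₂) = 9.3 × (350/79.14) = 41.13.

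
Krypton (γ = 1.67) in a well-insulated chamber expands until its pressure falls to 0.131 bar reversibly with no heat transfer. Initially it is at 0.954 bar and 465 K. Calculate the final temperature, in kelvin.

T₂ ≈ 210 K

Along an adiabat T P^((1−γ)/γ) is constant, so T₂ = T₁ (P₂/P₁)^((γ−1)/γ).
T₂ = 465 × (0.131/0.954)^(0.401) = 209.7 K.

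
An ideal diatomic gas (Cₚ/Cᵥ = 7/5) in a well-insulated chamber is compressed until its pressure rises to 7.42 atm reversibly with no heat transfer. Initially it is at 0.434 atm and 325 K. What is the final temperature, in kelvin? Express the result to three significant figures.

Along an adiabat T P^((1−γ)/γ) is constant, so T₂ = T₁ (P₂/P₁)^((γ−1)/γ).
T₂ = 325 × (7.42/0.434)^(2/7) = 731.4 K.

T₂ ≈ 731 K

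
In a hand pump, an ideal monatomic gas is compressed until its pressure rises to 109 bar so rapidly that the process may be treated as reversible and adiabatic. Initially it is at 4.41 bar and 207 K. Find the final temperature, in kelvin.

Along an adiabat T P^((1−γ)/γ) is constant, so T₂ = T₁ (P₂/P₁)^((γ−1)/γ).
For a monatomic ideal gas γ = 5/3, so (γ−1)/γ = 2/5.
T₂ = 207 × (109/4.41)^(2/5) = 746.7 K.

T₂ ≈ 747 K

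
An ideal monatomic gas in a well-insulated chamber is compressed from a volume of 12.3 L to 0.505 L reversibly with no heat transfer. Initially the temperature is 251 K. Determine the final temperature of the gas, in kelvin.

T₂ ≈ 2110 K

Adiabatic: T₁V₁^(γ−1) = T₂V₂^(γ−1) ⇒ T₂ = T₁ (V₁/V₂)^(γ−1).
For a monatomic ideal gas γ = 5/3, so γ−1 = 2/3.
T₂ = 251 × (12.3/0.505)^(2/3) = 2109 K.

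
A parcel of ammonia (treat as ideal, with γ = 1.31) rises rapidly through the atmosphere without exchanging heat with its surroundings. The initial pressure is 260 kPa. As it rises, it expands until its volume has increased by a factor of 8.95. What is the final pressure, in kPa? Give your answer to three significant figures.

Since PV^γ is constant along a reversible adiabat, P₂ = P₁ (V₁/V₂)^γ.
P₂ = 260 × (1/8.95)^(1.31) = 14.73 kPa.

P₂ ≈ 14.7 kPa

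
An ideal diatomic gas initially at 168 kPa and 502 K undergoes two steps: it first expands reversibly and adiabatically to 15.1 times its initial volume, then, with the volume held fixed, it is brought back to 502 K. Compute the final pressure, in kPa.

P₃ ≈ 11.1 kPa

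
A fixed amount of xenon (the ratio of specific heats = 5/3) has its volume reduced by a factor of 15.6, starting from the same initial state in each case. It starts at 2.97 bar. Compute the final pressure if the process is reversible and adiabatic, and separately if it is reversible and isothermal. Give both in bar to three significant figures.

adiabatic: 289 bar; isothermal: 46.3 bar

Isothermal: P₂ = P₁(V₁/V₂) = 2.97×15.6 = 46.33 bar.
Adiabatic: P₂ = P₁(V₁/V₂)^γ = 2.97×15.6^(5/3) = 289.3 bar.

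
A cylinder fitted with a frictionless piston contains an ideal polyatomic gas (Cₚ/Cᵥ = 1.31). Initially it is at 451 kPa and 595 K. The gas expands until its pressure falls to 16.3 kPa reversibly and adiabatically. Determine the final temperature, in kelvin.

T₂ ≈ 271 K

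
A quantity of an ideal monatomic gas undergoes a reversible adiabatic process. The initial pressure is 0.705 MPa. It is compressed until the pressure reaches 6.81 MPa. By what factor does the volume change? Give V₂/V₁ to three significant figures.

V₂/V₁ ≈ 0.256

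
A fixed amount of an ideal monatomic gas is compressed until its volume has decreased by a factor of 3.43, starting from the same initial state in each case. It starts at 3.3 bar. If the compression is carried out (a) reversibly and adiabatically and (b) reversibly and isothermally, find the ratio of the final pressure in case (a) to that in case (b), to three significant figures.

P_adiabatic / P_isothermal ≈ 2.27

For a monatomic ideal gas γ = 5/3.
Isothermal: P_b = P₁(V₁/V₂) = 3.3×3.43.
Adiabatic: P_a = P₁(V₁/V₂)^γ = 3.3×3.43^(5/3).
P_a/P_b = (V₁/V₂)^(γ−1) = 3.43^(2/3) = 2.274.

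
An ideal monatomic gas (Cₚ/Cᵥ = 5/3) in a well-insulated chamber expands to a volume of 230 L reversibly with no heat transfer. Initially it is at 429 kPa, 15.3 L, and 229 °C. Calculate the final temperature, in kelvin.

T₂ ≈ 82.4 K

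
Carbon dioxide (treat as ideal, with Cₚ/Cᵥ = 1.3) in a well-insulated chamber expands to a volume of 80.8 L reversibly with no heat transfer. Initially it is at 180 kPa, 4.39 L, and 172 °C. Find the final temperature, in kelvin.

Adiabatic: T₁V₁^(γ−1) = T₂V₂^(γ−1) ⇒ T₂ = T₁ (V₁/V₂)^(γ−1).
T₁ = 172 °C = 445.1 K.
T₂ = 445.1 × (4.39/80.8)^(0.3) = 185.8 K.

T₂ ≈ 186 K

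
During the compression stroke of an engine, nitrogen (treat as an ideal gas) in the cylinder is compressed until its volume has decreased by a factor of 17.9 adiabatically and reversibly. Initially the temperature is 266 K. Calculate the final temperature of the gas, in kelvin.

T₂ ≈ 843 K

Adiabatic: T₁V₁^(γ−1) = T₂V₂^(γ−1) ⇒ T₂ = T₁ (V₁/V₂)^(γ−1).
For a diatomic ideal gas γ = 7/5, so γ−1 = 2/5.
T₂ = 266 × 17.9^(2/5) = 843.4 K.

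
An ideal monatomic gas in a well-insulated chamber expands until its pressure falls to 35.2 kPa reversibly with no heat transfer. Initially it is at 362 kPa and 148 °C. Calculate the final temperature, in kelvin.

T₂ ≈ 166 K

Along an adiabat T P^((1−γ)/γ) is constant, so T₂ = T₁ (P₂/P₁)^((γ−1)/γ).
For a monatomic ideal gas γ = 5/3, so (γ−1)/γ = 2/5.
T₁ = 148 °C = 421.1 K.
T₂ = 421.1 × (35.2/362)^(2/5) = 165.8 K.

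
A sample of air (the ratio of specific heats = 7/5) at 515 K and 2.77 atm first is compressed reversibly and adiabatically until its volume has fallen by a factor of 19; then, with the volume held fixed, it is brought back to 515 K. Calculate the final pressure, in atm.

Adiabatic step (PV^γ = const): P₂ = 2.77×19^(7/5) = 170.9 atm; T₂ = 515×19^(2/5) = 1672 K.
Isochoric: P₃ = P₂(T₃/T₂) = 170.9 × (515/1672) = 52.63 atm.

P₃ ≈ 52.6 atm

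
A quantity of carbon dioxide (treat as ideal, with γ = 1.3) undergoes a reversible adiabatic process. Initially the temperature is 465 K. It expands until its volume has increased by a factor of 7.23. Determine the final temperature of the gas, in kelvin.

Adiabatic: T₁V₁^(γ−1) = T₂V₂^(γ−1) ⇒ T₂ = T₁ (V₁/V₂)^(γ−1).
T₂ = 465 × (1/7.23)^(0.3) = 256.9 K.

T₂ ≈ 257 K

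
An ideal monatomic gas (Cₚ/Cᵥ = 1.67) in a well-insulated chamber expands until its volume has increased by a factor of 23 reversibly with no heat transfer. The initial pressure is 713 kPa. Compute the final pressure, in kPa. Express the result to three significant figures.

P₂ ≈ 3.79 kPa

Since PV^γ is constant along a reversible adiabat, P₂ = P₁ (V₁/V₂)^γ.
P₂ = 713 × (1/23)^(1.67) = 3.793 kPa.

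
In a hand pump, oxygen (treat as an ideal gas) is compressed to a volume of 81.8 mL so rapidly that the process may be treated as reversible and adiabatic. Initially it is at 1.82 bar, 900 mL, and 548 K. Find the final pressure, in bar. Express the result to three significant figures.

Since PV^γ is constant along a reversible adiabat, P₂ = P₁ (V₁/V₂)^γ.
γ = 7/5 for a diatomic ideal gas.
P₂ = 1.82 × (900/81.8)^(7/5) = 52.26 bar.

P₂ ≈ 52.3 bar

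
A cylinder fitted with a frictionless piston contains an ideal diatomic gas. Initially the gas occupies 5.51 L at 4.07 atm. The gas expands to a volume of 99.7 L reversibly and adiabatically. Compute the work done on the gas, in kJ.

γ = 7/5 for a diatomic ideal gas.
P₂ = P₁(V₁/V₂)^γ = 4.07×(5.51/99.7)^(7/5) = 0.07064 atm.
For a reversible adiabat, W_by_gas = (P₁V₁ − P₂V₂)/(γ−1).
W_by = (412400×0.00551 − 7157×0.0997) / (2/5) = 3897 J.
W_on_gas = −W_by = -3897 J.

W ≈ -3.90 kJ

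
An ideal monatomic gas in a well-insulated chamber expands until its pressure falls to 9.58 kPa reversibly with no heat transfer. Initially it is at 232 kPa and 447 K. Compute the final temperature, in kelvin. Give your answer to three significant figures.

T₂ ≈ 125 K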